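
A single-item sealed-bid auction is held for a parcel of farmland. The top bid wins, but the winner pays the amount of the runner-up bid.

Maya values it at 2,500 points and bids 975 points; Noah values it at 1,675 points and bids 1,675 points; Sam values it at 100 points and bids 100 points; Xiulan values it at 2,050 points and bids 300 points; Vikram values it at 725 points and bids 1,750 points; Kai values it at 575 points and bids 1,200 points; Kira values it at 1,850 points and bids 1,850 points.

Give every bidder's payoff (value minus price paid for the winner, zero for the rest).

Maya 0 points, Noah 0 points, Sam 0 points, Xiulan 0 points, Vikram 0 points, Kai 0 points, Kira 100 points.

Ranking the bids: Kira 1,850 points, then Vikram 1,750 points, then Noah 1,675 points, then Kai 1,200 points, then Maya 975 points, then Xiulan 300 points, then Sam 100 points.
Kira has the top bid and wins; the price is the second-highest bid, 1,750 points.
Kira's payoff = 1,850 points − 1,750 points = 100 points. All other bidders lose, so their payoff is 0.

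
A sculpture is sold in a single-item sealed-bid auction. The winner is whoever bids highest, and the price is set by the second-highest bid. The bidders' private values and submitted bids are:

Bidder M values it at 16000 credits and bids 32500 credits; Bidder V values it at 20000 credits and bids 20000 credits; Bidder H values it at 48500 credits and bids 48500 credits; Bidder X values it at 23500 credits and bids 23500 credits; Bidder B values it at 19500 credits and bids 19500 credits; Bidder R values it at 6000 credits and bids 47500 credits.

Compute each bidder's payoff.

Bidder M 0 credits, Bidder V 0 credits, Bidder H 1000 credits, Bidder X 0 credits, Bidder B 0 credits, Bidder R 0 credits.

Ranking the bids: Bidder H 48500 credits; Bidder R 47500 credits; Bidder M 32500 credits; Bidder X 23500 credits; Bidder V 20000 credits; Bidder B 19500 credits.
Bidder H has the top bid and wins; the price is the second-highest bid, 47500 credits.
Bidder H's payoff = 48500 credits − 47500 credits = 1000 credits. All other bidders lose, so their payoff is 0.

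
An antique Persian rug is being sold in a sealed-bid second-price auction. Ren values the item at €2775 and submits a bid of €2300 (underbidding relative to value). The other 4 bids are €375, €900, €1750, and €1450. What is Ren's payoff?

Highest competing bid: €1750.
Ren's bid €2300 is the highest overall, so Ren wins and pays the second-highest bid, €1750.
Payoff = value − price = €2775 − €1750 = €1025.

Ren's payoff: €1025.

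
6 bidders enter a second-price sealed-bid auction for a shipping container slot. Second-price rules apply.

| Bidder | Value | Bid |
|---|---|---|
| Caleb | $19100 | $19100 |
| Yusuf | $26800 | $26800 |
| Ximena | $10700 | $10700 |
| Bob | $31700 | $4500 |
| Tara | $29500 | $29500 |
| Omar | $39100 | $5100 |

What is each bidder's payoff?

Ranking the bids: Tara $29500; Yusuf $26800; Caleb $19100; Ximena $10700; Omar $5100; Bob $4500.
Tara has the top bid and wins; the price is the second-highest bid, $26800.
Tara's payoff = $29500 − $26800 = $2700. All other bidders lose, so their payoff is 0.

Caleb $0, Yusuf $0, Ximena $0, Bob $0, Tara $2700, Omar $0.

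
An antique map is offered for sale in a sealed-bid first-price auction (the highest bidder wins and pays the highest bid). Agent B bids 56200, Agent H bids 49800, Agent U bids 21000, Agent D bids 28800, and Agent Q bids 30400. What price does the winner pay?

Ranking the bids: Agent B 56200; Agent H 49800; Agent Q 30400; Agent D 28800; Agent U 21000.
Agent B is the highest bidder, so Agent B wins.
Under the first-price rule, the price is the highest bid: 56200.

56200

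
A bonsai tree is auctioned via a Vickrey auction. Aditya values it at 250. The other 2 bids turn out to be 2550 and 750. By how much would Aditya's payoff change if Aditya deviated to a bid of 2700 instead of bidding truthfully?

Payoff change: -2300.

The highest competing bid is 2550.
Bidding truthfully at 250: the top bid is 2550 (a rival), so Aditya loses. Payoff = 0.
Bidding 2700: Aditya has the top bid, wins, and pays the second-highest bid 2550. Payoff = 250 − 2550 = -2300.
Change = -2300 − 0 = -2300.
This is the dominant-strategy logic: truthful bidding weakly beats any alternative.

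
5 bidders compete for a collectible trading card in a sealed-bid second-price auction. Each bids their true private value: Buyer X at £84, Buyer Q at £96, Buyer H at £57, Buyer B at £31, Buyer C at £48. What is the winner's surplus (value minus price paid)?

Ordered from highest: Buyer Q £96, then Buyer X £84, then Buyer H £57, then Buyer C £48, then Buyer B £31.
Buyer Q wins with the top bid and pays the second-highest, £84.
Surplus = £96 − £84 = £12.

Winner's surplus: £12.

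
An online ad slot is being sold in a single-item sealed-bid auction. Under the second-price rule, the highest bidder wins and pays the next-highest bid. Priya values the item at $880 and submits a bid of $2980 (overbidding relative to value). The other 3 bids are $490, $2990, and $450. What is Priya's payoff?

Highest competing bid: $2990.
Priya's bid $2980 is not the highest, so Priya loses, pays nothing, and earns zero payoff.

Payoff = $0.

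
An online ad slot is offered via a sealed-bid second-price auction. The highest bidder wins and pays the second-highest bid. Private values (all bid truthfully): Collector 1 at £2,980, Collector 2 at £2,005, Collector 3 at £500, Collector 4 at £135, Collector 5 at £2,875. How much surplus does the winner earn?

Winner's surplus: £105.

Ordered from highest: Collector 1 £2,980, then Collector 5 £2,875, then Collector 2 £2,005, then Collector 3 £500, then Collector 4 £135.
Collector 1 wins with the top bid and pays the second-highest, £2,875.
Surplus = £2,980 − £2,875 = £105.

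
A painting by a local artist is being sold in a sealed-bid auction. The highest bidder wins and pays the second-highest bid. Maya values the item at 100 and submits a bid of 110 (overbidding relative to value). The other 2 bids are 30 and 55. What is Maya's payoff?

Highest competing bid: 55.
Maya's bid 110 is the highest overall, so Maya wins and pays the second-highest bid, 55.
Payoff = value − price = 100 − 55 = 45.

Maya's payoff: 45.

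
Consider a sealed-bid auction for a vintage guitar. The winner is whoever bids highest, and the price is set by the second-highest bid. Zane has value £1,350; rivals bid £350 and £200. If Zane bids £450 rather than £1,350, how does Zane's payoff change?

The highest competing bid is £350.
Bidding truthfully at £1,350: Zane has the top bid, wins, and pays the second-highest bid £350. Payoff = £1,350 − £350 = £1,000.
Bidding £450: Zane has the top bid, wins, and pays the second-highest bid £350. Payoff = £1,350 − £350 = £1,000.
Change = £1,000 − £1,000 = £0.

Change in payoff: £0.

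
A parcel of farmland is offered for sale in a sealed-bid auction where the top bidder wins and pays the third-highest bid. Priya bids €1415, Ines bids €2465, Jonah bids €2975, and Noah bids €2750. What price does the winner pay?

€2465

Bids in descending order: Jonah €2975 > Noah €2750 > Ines €2465 > Priya €1415.
Jonah is the highest bidder, so Jonah wins.
Under the third-price rule, the price is the third-highest bid: €2465.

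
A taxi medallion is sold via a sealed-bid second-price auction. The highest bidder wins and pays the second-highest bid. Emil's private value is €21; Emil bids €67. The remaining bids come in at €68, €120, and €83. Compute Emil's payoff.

Emil's payoff: €0.

Highest competing bid: €120.
Emil's bid €67 is not the highest, so Emil loses, pays nothing, and earns zero payoff.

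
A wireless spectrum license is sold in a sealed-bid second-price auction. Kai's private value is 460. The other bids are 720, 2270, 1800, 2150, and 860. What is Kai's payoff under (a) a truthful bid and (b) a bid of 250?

Truthful: 0; alternative: 0.

The highest competing bid is 2270.
Bidding truthfully at 460: the top bid is 2270 (a rival), so Kai loses. Payoff = 0.
Bidding 250: the top bid is 2270 (a rival), so Kai loses. Payoff = 0.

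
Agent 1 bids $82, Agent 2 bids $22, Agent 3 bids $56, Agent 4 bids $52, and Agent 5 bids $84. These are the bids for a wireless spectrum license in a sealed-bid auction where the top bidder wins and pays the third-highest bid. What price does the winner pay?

Bids in descending order: Agent 5 $84; Agent 1 $82; Agent 3 $56; Agent 4 $52; Agent 2 $22.
Agent 5 is the highest bidder, so Agent 5 wins.
Under the third-price rule, the price is the third-highest bid: $56.

Price paid: $56.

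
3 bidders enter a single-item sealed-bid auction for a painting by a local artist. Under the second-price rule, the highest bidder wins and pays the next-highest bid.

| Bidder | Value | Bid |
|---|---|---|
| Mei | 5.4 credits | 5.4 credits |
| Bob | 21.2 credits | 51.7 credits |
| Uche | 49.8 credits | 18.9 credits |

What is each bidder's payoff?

Ranking the bids: Bob 51.7 credits, then Uche 18.9 credits, then Mei 5.4 credits.
Bob has the top bid and wins; the price is the second-highest bid, 18.9 credits.
Bob's payoff = 21.2 credits − 18.9 credits = 2.3 credits. All other bidders lose, so their payoff is 0.

Payoffs: Mei 0.0 credits, Bob 2.3 credits, Uche 0.0 credits.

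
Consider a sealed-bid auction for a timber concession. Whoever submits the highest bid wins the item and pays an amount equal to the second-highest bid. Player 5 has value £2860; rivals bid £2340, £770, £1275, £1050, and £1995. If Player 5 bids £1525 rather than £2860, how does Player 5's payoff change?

Payoff change: -£520.

The highest competing bid is £2340.
Bidding truthfully at £2860: Player 5 has the top bid, wins, and pays the second-highest bid £2340. Payoff = £2860 − £2340 = £520.
Bidding £1525: the top bid is £2340 (a rival), so Player 5 loses. Payoff = £0.
Change = £0 − £520 = -£520.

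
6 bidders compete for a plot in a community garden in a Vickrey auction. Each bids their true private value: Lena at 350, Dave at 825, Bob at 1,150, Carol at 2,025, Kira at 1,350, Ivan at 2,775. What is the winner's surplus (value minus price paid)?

Winner's surplus: 750.

Bids in descending order: Ivan 2,775, then Carol 2,025, then Kira 1,350, then Bob 1,150, then Dave 825, then Lena 350.
Ivan wins with the top bid and pays the second-highest, 2,025.
Surplus = 2,775 − 2,025 = 750.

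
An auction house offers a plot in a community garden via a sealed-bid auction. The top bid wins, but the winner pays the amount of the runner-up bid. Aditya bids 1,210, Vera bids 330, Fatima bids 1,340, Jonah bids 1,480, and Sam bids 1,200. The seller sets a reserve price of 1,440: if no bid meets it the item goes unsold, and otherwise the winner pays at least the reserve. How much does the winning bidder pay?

Price paid: 1,440.

Ranking the bids: Jonah 1,480; Fatima 1,340; Aditya 1,210; Sam 1,200; Vera 330.
Jonah has the highest bid, so Jonah wins.
The second-highest bid is 1,340, but the reserve 1,440 is higher, so the price is the reserve.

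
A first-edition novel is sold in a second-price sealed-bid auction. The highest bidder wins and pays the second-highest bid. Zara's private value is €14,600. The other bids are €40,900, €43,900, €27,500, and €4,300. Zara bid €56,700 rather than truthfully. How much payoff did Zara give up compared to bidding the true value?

€29,300

The highest competing bid is €43,900.
Bidding truthfully at €14,600: the top bid is €43,900 (a rival), so Zara loses. Payoff = €0.
Bidding €56,700: Zara has the top bid, wins, and pays the second-highest bid €43,900. Payoff = €14,600 − €43,900 = -€29,300.
Regret = truthful payoff − actual payoff = €0 − -€29,300 = €29,300.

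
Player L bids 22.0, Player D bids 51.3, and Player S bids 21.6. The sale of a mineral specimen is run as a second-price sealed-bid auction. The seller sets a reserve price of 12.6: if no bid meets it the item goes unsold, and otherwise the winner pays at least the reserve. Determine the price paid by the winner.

Bids in descending order: Player D 51.3, then Player L 22.0, then Player S 21.6.
Player D has the highest bid, so Player D wins.
The second-highest bid is 22.0, which exceeds the reserve, so that sets the price.

Price paid: 22.0.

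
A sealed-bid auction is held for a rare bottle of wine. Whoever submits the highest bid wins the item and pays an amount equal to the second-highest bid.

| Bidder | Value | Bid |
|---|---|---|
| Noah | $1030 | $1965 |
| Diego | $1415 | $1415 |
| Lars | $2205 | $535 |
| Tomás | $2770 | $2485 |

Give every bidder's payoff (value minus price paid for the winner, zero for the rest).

Noah $0, Diego $0, Lars $0, Tomás $805.

Ordered from highest: Tomás $2485 > Noah $1965 > Diego $1415 > Lars $535.
Tomás has the top bid and wins; the price is the second-highest bid, $1965.
Tomás's payoff = $2770 − $1965 = $805. All other bidders lose, so their payoff is 0.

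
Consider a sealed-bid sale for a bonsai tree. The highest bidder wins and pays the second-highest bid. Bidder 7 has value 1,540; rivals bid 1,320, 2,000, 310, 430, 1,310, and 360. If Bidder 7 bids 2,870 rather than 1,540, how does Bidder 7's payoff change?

The highest competing bid is 2,000.
Bidding truthfully at 1,540: the top bid is 2,000 (a rival), so Bidder 7 loses. Payoff = 0.
Bidding 2,870: Bidder 7 has the top bid, wins, and pays the second-highest bid 2,000. Payoff = 1,540 − 2,000 = -460.
Change = -460 − 0 = -460.

Payoff change: -460.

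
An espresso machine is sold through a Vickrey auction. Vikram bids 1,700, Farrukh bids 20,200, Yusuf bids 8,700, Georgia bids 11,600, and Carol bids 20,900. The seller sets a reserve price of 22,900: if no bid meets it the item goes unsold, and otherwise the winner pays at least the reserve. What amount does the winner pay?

Bids in descending order: Carol 20,900 > Farrukh 20,200 > Georgia 11,600 > Yusuf 8,700 > Vikram 1,700.
The top bid 20,900 is below the reserve 22,900, so the item goes unsold and nothing is paid.

unsold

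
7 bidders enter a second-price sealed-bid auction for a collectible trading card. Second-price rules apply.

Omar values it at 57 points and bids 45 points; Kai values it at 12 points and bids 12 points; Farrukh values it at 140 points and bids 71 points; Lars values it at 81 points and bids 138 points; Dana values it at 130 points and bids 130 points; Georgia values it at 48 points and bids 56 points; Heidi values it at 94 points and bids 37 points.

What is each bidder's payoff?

Bids in descending order: Lars 138 points; Dana 130 points; Farrukh 71 points; Georgia 56 points; Omar 45 points; Heidi 37 points; Kai 12 points.
Lars has the top bid and wins; the price is the second-highest bid, 130 points.
Lars's payoff = 81 points − 130 points = -49 points. All other bidders lose, so their payoff is 0.

Payoffs: Omar 0 points, Kai 0 points, Farrukh 0 points, Lars -49 points, Dana 0 points, Georgia 0 points, Heidi 0 points.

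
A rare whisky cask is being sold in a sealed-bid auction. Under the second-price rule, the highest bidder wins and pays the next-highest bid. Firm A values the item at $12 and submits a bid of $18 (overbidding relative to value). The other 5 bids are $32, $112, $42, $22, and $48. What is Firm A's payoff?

Payoff = $0.

Highest competing bid: $112.
Firm A's bid $18 is not the highest, so Firm A loses, pays nothing, and earns zero payoff.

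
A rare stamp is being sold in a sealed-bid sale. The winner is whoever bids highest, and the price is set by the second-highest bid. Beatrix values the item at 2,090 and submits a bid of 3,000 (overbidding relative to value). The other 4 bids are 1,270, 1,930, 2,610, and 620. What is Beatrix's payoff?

Payoff = -520.

Highest competing bid: 2,610.
Beatrix's bid 3,000 is the highest overall, so Beatrix wins and pays the second-highest bid, 2,610.
Payoff = value − price = 2,090 − 2,610 = -520.
Overbidding won the item at a price above value — truthful bidding would have avoided this loss.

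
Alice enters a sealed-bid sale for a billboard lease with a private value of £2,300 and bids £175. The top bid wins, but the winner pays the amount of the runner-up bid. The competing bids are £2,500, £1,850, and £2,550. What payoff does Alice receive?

Payoff = £0.

Highest competing bid: £2,550.
Alice's bid £175 is not the highest, so Alice loses, pays nothing, and earns zero payoff.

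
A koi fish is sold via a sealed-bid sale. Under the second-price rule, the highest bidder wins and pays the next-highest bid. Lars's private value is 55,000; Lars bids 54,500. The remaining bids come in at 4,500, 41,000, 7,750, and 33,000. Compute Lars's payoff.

Lars's payoff: 14,000.

Highest competing bid: 41,000.
Lars's bid 54,500 is the highest overall, so Lars wins and pays the second-highest bid, 41,000.
Payoff = value − price = 55,000 − 41,000 = 14,000.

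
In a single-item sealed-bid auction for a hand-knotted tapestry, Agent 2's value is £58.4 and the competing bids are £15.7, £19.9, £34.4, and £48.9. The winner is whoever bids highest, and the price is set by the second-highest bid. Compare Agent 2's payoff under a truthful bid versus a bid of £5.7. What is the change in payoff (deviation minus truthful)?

-£9.5

The highest competing bid is £48.9.
Bidding truthfully at £58.4: Agent 2 has the top bid, wins, and pays the second-highest bid £48.9. Payoff = £58.4 − £48.9 = £9.5.
Bidding £5.7: the top bid is £48.9 (a rival), so Agent 2 loses. Payoff = £0.0.
Change = £0.0 − £9.5 = -£9.5.
Deviating from a truthful bid can only lose payoff in a second-price auction — never gain.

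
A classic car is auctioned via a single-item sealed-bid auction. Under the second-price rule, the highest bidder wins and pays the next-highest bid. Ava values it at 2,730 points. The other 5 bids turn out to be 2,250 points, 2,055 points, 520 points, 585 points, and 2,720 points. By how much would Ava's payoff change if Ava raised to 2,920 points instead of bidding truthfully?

The highest competing bid is 2,720 points.
Bidding truthfully at 2,730 points: Ava has the top bid, wins, and pays the second-highest bid 2,720 points. Payoff = 2,730 points − 2,720 points = 10 points.
Bidding 2,920 points: Ava has the top bid, wins, and pays the second-highest bid 2,720 points. Payoff = 2,730 points − 2,720 points = 10 points.
Change = 10 points − 10 points = 0 points.
The bid only affects whether you win, not the price — here both bids land on the same side of the top rival bid, so the deviation is payoff-neutral.

Change in payoff: 0 points.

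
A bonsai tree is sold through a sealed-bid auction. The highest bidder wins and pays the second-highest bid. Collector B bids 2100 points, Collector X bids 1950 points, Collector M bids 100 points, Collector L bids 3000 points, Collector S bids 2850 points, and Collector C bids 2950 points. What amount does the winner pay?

2950 points

Ranking the bids: Collector L 3000 points, then Collector C 2950 points, then Collector S 2850 points, then Collector B 2100 points, then Collector X 1950 points, then Collector M 100 points.
Collector L has the highest bid, so Collector L wins.
The second-highest bid is 2950 points, so that is what Collector L pays.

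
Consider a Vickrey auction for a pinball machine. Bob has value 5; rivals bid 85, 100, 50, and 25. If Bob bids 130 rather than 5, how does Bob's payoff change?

The highest competing bid is 100.
Bidding truthfully at 5: the top bid is 100 (a rival), so Bob loses. Payoff = 0.
Bidding 130: Bob has the top bid, wins, and pays the second-highest bid 100. Payoff = 5 − 100 = -95.
Change = -95 − 0 = -95.
This is the dominant-strategy logic: truthful bidding weakly beats any alternative.

-95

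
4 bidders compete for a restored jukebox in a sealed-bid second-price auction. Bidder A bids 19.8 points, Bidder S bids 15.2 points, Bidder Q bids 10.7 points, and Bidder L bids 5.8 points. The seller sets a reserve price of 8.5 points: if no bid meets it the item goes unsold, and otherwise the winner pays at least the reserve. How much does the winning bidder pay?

The winner pays 15.2 points.

Bids in descending order: Bidder A 19.8 points > Bidder S 15.2 points > Bidder Q 10.7 points > Bidder L 5.8 points.
Bidder A has the highest bid, so Bidder A wins.
The second-highest bid is 15.2 points, which exceeds the reserve, so that sets the price.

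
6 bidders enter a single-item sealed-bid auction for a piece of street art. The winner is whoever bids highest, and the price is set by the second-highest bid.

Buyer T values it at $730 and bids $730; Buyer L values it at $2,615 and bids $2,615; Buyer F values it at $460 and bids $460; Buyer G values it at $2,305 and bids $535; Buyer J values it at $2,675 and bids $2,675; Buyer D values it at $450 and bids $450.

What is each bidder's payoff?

Payoffs: Buyer T $0, Buyer L $0, Buyer F $0, Buyer G $0, Buyer J $60, Buyer D $0.

Ordered from highest: Buyer J $2,675, then Buyer L $2,615, then Buyer T $730, then Buyer G $535, then Buyer F $460, then Buyer D $450.
Buyer J has the top bid and wins; the price is the second-highest bid, $2,615.
Buyer J's payoff = $2,675 − $2,615 = $60. All other bidders lose, so their payoff is 0.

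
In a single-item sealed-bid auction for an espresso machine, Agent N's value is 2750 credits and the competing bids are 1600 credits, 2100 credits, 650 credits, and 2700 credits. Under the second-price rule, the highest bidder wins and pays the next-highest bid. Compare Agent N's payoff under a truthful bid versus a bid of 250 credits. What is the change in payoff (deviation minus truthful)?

The highest competing bid is 2700 credits.
Bidding truthfully at 2750 credits: Agent N has the top bid, wins, and pays the second-highest bid 2700 credits. Payoff = 2750 credits − 2700 credits = 50 credits.
Bidding 250 credits: the top bid is 2700 credits (a rival), so Agent N loses. Payoff = 0 credits.
Change = 0 credits − 50 credits = -50 credits.
Deviating from a truthful bid can only lose payoff in a second-price auction — never gain.

-50 credits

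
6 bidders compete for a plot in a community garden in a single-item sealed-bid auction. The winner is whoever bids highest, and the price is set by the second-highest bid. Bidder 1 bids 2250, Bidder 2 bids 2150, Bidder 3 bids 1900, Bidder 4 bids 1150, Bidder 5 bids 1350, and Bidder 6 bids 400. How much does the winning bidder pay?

Bids in descending order: Bidder 1 2250, then Bidder 2 2150, then Bidder 3 1900, then Bidder 5 1350, then Bidder 4 1150, then Bidder 6 400.
Bidder 1 has the highest bid, so Bidder 1 wins.
The second-highest bid is 2150, so that is what Bidder 1 pays.

The winner pays 2150.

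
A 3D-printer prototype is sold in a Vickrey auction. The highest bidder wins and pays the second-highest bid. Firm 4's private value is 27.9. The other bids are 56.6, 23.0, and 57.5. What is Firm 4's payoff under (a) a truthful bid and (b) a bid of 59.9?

The highest competing bid is 57.5.
Bidding truthfully at 27.9: the top bid is 57.5 (a rival), so Firm 4 loses. Payoff = 0.0.
Bidding 59.9: Firm 4 has the top bid, wins, and pays the second-highest bid 57.5. Payoff = 27.9 − 57.5 = -29.6.

(a) 0.0  (b) -29.6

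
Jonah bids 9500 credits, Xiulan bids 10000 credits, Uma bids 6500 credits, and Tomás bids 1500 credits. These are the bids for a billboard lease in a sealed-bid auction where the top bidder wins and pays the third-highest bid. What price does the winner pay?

Price paid: 6500 credits.

Ranking the bids: Xiulan 10000 credits > Jonah 9500 credits > Uma 6500 credits > Tomás 1500 credits.
Xiulan is the highest bidder, so Xiulan wins.
Under the third-price rule, the price is the third-highest bid: 6500 credits.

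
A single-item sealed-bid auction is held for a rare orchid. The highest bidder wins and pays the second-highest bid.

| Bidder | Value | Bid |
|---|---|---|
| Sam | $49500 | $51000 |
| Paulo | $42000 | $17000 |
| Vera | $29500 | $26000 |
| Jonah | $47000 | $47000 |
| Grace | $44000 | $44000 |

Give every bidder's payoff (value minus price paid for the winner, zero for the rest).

Sorted high to low: Sam $51000; Jonah $47000; Grace $44000; Vera $26000; Paulo $17000.
Sam has the top bid and wins; the price is the second-highest bid, $47000.
Sam's payoff = $49500 − $47000 = $2500. All other bidders lose, so their payoff is 0.

Sam $2500, Paulo $0, Vera $0, Jonah $0, Grace $0.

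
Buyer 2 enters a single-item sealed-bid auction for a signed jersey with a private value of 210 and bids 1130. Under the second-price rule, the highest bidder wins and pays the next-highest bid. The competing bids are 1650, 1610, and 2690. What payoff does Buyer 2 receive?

Highest competing bid: 2690.
Buyer 2's bid 1130 is not the highest, so Buyer 2 loses, pays nothing, and earns zero payoff.

Payoff = 0.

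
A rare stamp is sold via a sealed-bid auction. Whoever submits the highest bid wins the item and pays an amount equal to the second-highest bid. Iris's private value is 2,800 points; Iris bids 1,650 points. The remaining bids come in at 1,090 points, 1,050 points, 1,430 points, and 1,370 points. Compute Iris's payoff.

Highest competing bid: 1,430 points.
Iris's bid 1,650 points is the highest overall, so Iris wins and pays the second-highest bid, 1,430 points.
Payoff = value − price = 2,800 points − 1,430 points = 1,370 points.

Iris's payoff: 1,370 points.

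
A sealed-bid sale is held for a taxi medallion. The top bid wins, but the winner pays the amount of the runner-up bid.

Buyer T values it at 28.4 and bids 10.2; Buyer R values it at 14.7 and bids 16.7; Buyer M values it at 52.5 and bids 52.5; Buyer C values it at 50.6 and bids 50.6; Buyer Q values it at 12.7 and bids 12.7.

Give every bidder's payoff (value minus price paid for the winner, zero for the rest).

Buyer T 0.0, Buyer R 0.0, Buyer M 1.9, Buyer C 0.0, Buyer Q 0.0.

Bids in descending order: Buyer M 52.5; Buyer C 50.6; Buyer R 16.7; Buyer Q 12.7; Buyer T 10.2.
Buyer M has the top bid and wins; the price is the second-highest bid, 50.6.
Buyer M's payoff = 52.5 − 50.6 = 1.9. All other bidders lose, so their payoff is 0.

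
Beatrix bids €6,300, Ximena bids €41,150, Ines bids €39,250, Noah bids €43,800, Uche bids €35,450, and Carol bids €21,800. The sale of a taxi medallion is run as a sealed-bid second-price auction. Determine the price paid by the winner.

The winner pays €41,150.

Bids in descending order: Noah €43,800, then Ximena €41,150, then Ines €39,250, then Uche €35,450, then Carol €21,800, then Beatrix €6,300.
Noah has the highest bid, so Noah wins.
The second-highest bid is €41,150, so that is what Noah pays.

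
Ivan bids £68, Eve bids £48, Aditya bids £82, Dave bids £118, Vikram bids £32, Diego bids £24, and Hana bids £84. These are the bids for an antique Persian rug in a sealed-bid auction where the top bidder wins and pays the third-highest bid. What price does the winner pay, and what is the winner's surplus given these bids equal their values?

Bids in descending order: Dave £118, then Hana £84, then Aditya £82, then Ivan £68, then Eve £48, then Vikram £32, then Diego £24.
Dave is the highest bidder, so Dave wins.
Under the third-price rule, the price is the third-highest bid: £82.
Surplus = £118 − £82 = £36.

Price £82; surplus £36.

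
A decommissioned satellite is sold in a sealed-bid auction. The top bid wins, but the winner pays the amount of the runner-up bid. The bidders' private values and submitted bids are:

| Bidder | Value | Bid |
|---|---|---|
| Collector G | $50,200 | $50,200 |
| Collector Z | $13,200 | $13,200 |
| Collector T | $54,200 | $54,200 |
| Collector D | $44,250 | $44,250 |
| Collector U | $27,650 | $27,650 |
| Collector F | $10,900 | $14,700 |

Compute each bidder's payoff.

Sorted high to low: Collector T $54,200; Collector G $50,200; Collector D $44,250; Collector U $27,650; Collector F $14,700; Collector Z $13,200.
Collector T has the top bid and wins; the price is the second-highest bid, $50,200.
Collector T's payoff = $54,200 − $50,200 = $4,000. All other bidders lose, so their payoff is 0.

Collector G $0, Collector Z $0, Collector T $4,000, Collector D $0, Collector U $0, Collector F $0.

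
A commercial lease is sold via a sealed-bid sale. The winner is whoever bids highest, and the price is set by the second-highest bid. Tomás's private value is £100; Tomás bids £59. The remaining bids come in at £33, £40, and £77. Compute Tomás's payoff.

Highest competing bid: £77.
Tomás's bid £59 is not the highest, so Tomás loses, pays nothing, and earns zero payoff.

Tomás's payoff: £0.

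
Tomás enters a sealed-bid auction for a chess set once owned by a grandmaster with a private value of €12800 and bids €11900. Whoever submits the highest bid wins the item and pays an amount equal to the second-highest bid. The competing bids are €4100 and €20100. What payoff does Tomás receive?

Highest competing bid: €20100.
Tomás's bid €11900 is not the highest, so Tomás loses, pays nothing, and earns zero payoff.

€0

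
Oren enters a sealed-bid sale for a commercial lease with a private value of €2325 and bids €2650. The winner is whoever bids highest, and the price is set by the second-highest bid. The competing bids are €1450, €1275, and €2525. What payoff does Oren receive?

-€200

Highest competing bid: €2525.
Oren's bid €2650 is the highest overall, so Oren wins and pays the second-highest bid, €2525.
Payoff = value − price = €2325 − €2525 = -€200.
Overbidding won the item at a price above value — truthful bidding would have avoided this loss.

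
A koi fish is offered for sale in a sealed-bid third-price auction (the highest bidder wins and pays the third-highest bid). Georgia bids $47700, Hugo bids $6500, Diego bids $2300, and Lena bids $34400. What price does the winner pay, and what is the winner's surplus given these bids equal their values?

Sorted high to low: Georgia $47700 > Lena $34400 > Hugo $6500 > Diego $2300.
Georgia is the highest bidder, so Georgia wins.
Under the third-price rule, the price is the third-highest bid: $6500.
Surplus = $47700 − $6500 = $41200.

The winner pays $6500 for a surplus of $41200.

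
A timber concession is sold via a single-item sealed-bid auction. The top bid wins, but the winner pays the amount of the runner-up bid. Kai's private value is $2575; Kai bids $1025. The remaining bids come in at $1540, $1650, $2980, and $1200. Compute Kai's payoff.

Kai's payoff: $0.

Highest competing bid: $2980.
Kai's bid $1025 is not the highest, so Kai loses, pays nothing, and earns zero payoff.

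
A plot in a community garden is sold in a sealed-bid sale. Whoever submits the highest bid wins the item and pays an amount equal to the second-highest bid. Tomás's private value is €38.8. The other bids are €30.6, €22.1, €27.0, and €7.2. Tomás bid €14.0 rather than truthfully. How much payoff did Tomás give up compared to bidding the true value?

The highest competing bid is €30.6.
Bidding truthfully at €38.8: Tomás has the top bid, wins, and pays the second-highest bid €30.6. Payoff = €38.8 − €30.6 = €8.2.
Bidding €14.0: the top bid is €30.6 (a rival), so Tomás loses. Payoff = €0.0.
Regret = truthful payoff − actual payoff = €8.2 − €0.0 = €8.2.
Deviating from a truthful bid can only lose payoff in a second-price auction — never gain.

€8.2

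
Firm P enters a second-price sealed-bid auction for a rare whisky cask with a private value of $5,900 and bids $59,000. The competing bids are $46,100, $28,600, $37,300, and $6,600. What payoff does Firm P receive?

Highest competing bid: $46,100.
Firm P's bid $59,000 is the highest overall, so Firm P wins and pays the second-highest bid, $46,100.
Payoff = value − price = $5,900 − $46,100 = -$40,200.

Firm P's payoff: -$40,200.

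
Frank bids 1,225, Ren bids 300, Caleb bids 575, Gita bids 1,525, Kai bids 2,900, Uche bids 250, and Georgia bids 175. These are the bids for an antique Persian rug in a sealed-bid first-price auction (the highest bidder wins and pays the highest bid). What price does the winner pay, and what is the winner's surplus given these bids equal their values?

Price 2,900; surplus 0.

Sorted high to low: Kai 2,900 > Gita 1,525 > Frank 1,225 > Caleb 575 > Ren 300 > Uche 250 > Georgia 175.
Kai is the highest bidder, so Kai wins.
Under the first-price rule, the price is the highest bid: 2,900.
Surplus = 2,900 − 2,900 = 0.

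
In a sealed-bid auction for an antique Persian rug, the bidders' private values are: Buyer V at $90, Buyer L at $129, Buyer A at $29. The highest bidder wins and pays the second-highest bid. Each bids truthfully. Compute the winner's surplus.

Ranking the bids: Buyer L $129 > Buyer V $90 > Buyer A $29.
Buyer L wins with the top bid and pays the second-highest, $90.
Surplus = $129 − $90 = $39.

Winner's surplus: $39.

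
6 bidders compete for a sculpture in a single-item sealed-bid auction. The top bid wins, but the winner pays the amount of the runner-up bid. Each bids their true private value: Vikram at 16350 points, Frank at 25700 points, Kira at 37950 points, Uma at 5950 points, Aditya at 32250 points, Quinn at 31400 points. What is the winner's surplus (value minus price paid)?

Winner's surplus: 5700 points.

Ordered from highest: Kira 37950 points > Aditya 32250 points > Quinn 31400 points > Frank 25700 points > Vikram 16350 points > Uma 5950 points.
Kira wins with the top bid and pays the second-highest, 32250 points.
Surplus = 37950 points − 32250 points = 5700 points.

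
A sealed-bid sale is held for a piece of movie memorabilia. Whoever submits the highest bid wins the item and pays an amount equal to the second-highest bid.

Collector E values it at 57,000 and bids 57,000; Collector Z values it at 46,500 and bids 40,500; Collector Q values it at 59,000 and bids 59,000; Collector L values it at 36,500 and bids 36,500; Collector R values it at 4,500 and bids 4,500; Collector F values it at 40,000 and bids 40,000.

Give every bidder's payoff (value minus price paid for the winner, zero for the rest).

Collector E 0, Collector Z 0, Collector Q 2,000, Collector L 0, Collector R 0, Collector F 0.

Bids in descending order: Collector Q 59,000; Collector E 57,000; Collector Z 40,500; Collector F 40,000; Collector L 36,500; Collector R 4,500.
Collector Q has the top bid and wins; the price is the second-highest bid, 57,000.
Collector Q's payoff = 59,000 − 57,000 = 2,000. All other bidders lose, so their payoff is 0.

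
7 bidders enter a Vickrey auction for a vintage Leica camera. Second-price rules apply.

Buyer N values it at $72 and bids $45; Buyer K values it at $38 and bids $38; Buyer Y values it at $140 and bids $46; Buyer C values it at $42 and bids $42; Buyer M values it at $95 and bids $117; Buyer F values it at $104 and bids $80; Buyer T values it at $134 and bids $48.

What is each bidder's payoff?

Buyer N $0, Buyer K $0, Buyer Y $0, Buyer C $0, Buyer M $15, Buyer F $0, Buyer T $0.

Bids in descending order: Buyer M $117 > Buyer F $80 > Buyer T $48 > Buyer Y $46 > Buyer N $45 > Buyer C $42 > Buyer K $38.
Buyer M has the top bid and wins; the price is the second-highest bid, $80.
Buyer M's payoff = $95 − $80 = $15. All other bidders lose, so their payoff is 0.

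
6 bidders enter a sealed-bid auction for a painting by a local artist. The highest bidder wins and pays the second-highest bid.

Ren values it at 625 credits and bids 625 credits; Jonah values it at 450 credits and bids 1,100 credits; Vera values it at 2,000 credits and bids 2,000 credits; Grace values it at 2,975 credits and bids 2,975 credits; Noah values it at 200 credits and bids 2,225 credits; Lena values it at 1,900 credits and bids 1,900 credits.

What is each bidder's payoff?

Ordered from highest: Grace 2,975 credits; Noah 2,225 credits; Vera 2,000 credits; Lena 1,900 credits; Jonah 1,100 credits; Ren 625 credits.
Grace has the top bid and wins; the price is the second-highest bid, 2,225 credits.
Grace's payoff = 2,975 credits − 2,225 credits = 750 credits. All other bidders lose, so their payoff is 0.

Ren 0 credits, Jonah 0 credits, Vera 0 credits, Grace 750 credits, Noah 0 credits, Lena 0 credits.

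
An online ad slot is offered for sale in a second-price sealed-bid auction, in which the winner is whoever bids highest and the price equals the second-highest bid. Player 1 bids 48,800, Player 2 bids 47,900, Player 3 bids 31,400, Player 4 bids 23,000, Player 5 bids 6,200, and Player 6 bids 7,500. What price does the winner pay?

Price paid: 47,900.

Sorted high to low: Player 1 48,800 > Player 2 47,900 > Player 3 31,400 > Player 4 23,000 > Player 6 7,500 > Player 5 6,200.
Player 1 is the highest bidder, so Player 1 wins.
Under the second-price rule, the price is the second-highest bid: 47,900.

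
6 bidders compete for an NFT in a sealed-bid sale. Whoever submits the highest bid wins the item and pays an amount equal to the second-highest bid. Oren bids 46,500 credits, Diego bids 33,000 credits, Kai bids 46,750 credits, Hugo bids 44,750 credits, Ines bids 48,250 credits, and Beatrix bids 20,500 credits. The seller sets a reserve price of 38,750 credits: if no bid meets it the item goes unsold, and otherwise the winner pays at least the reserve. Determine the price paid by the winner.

Ordered from highest: Ines 48,250 credits; Kai 46,750 credits; Oren 46,500 credits; Hugo 44,750 credits; Diego 33,000 credits; Beatrix 20,500 credits.
Ines has the highest bid, so Ines wins.
The second-highest bid is 46,750 credits, which exceeds the reserve, so that sets the price.

The winner pays 46,750 credits.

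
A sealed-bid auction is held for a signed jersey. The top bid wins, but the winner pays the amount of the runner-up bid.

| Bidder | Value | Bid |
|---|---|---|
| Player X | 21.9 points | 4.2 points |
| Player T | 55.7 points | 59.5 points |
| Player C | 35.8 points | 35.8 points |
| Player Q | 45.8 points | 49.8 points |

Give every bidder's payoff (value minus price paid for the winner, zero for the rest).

Ranking the bids: Player T 59.5 points; Player Q 49.8 points; Player C 35.8 points; Player X 4.2 points.
Player T has the top bid and wins; the price is the second-highest bid, 49.8 points.
Player T's payoff = 55.7 points − 49.8 points = 5.9 points. All other bidders lose, so their payoff is 0.

Payoffs: Player X 0.0 points, Player T 5.9 points, Player C 0.0 points, Player Q 0.0 points.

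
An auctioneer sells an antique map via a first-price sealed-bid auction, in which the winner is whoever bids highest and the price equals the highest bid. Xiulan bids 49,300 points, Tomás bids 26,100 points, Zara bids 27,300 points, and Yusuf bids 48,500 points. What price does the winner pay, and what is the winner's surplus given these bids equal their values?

Bids in descending order: Xiulan 49,300 points; Yusuf 48,500 points; Zara 27,300 points; Tomás 26,100 points.
Xiulan is the highest bidder, so Xiulan wins.
Under the first-price rule, the price is the highest bid: 49,300 points.
Surplus = 49,300 points − 49,300 points = 0 points.

Price 49,300 points; surplus 0 points.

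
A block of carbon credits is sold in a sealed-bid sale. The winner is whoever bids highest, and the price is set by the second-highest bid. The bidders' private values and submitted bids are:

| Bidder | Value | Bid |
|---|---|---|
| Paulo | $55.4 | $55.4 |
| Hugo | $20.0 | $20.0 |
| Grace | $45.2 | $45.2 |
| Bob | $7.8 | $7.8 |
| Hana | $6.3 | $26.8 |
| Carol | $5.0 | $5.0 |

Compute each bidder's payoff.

Bids in descending order: Paulo $55.4 > Grace $45.2 > Hana $26.8 > Hugo $20.0 > Bob $7.8 > Carol $5.0.
Paulo has the top bid and wins; the price is the second-highest bid, $45.2.
Paulo's payoff = $55.4 − $45.2 = $10.2. All other bidders lose, so their payoff is 0.

Payoffs: Paulo $10.2, Hugo $0.0, Grace $0.0, Bob $0.0, Hana $0.0, Carol $0.0.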